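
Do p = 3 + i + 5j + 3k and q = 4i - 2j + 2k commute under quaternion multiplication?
No: pq = 28i + 4j - 16k ≠ -4i - 16j + 28k = qp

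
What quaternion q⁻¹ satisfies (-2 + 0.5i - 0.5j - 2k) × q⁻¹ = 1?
-0.2353 - 0.0588i + 0.0588j + 0.2353k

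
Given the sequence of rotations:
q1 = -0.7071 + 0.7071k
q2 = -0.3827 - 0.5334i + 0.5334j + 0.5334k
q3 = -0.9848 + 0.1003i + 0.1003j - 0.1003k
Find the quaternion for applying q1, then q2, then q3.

q2 · q1 = -0.1066 + 0.7543i - 0.6478k
q3 · q2 · q1 = -0.0357 - 0.8185i - 0.0214j + 0.573k
-0.0357 - 0.8185i - 0.0214j + 0.573k


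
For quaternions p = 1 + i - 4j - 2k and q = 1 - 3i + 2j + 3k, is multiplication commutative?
No: pq = 18 - 10i + j - 9k ≠ 18 + 6i - 5j + 11k = qp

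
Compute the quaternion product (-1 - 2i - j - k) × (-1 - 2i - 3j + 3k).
-3 - 2i + 12j + 2k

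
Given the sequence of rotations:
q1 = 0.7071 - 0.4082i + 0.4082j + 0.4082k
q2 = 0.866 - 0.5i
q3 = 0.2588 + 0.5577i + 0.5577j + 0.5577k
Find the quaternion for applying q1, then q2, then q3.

q2 · q1 = 0.4082 - 0.7071i + 0.5576j + 0.1494k
q3 · q2 · q1 = 0.1057 - 0.183i - 0.1057j + 0.9716k
0.1057 - 0.183i - 0.1057j + 0.9716k


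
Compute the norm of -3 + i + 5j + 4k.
√51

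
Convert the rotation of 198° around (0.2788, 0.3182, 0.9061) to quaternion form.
-0.1564 + 0.2754i + 0.3143j + 0.8949k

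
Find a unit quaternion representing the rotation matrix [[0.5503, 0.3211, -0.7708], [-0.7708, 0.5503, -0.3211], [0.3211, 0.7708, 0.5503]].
0.8141 + 0.3353i - 0.3353j - 0.3353k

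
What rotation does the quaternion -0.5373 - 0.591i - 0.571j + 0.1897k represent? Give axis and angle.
axis = (-0.7007, -0.677, 0.2249), θ = 245°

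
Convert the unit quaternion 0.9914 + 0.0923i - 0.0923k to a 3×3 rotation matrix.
[[0.983, 0.183, -0.017], [-0.183, 0.9659, -0.183], [-0.017, 0.183, 0.983]]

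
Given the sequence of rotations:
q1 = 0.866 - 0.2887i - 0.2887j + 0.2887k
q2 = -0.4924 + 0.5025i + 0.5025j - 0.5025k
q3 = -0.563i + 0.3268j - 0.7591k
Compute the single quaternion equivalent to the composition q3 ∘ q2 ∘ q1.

q2 · q1 = 0.0088 + 0.5773i + 0.5773j - 0.5773k
q3 · q2 · q1 = -0.3019 + 0.2446i - 0.7604j - 0.5204k
-0.3019 + 0.2446i - 0.7604j - 0.5204k


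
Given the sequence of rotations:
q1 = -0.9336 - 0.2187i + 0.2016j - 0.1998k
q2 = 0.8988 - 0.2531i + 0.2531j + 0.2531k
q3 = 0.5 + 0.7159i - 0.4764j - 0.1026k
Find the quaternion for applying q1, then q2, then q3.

q2 · q1 = -0.8949 - 0.0619i - 0.161j - 0.4115k
q3 · q2 · q1 = -0.5221 - 0.4921i + 0.6468j - 0.2587k
-0.5221 - 0.4921i + 0.6468j - 0.2587k


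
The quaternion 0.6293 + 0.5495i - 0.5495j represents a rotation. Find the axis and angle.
axis = (√2/2, -√2/2, 0), θ = 102°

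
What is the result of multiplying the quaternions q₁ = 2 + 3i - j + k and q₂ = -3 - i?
-3 - 11i + 2j - 4k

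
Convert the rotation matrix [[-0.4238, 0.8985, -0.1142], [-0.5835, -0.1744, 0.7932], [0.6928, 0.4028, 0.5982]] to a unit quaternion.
-0.5 + 0.1952i + 0.4035j + 0.741k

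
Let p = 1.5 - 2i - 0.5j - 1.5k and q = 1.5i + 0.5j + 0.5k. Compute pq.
4 + 2.75i - 0.5j + 0.5k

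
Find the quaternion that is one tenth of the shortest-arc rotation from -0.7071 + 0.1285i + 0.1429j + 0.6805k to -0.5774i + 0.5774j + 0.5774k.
-0.6666 + 0.0483i + 0.2075j + 0.7143k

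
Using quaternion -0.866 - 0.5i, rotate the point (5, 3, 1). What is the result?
(5, 0.634, 3.098)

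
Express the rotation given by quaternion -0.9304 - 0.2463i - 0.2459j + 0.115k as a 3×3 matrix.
[[0.8526, 0.3351, 0.4009], [-0.0929, 0.8522, -0.5149], [-0.5142, 0.4018, 0.7577]]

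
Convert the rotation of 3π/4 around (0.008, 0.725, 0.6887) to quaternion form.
0.3827 + 0.0074i + 0.6698j + 0.6363k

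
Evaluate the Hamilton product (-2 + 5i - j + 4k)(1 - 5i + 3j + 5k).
6 - 2i - 52j + 4k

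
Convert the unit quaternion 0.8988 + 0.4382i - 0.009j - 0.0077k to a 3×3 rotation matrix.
[[0.9997, 0.006, -0.0229], [-0.0217, 0.6158, -0.7876], [0.0094, 0.7878, 0.6158]]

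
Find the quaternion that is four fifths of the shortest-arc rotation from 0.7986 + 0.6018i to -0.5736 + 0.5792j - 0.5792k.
0.6909 + 0.1471i - 0.5005j + 0.5005k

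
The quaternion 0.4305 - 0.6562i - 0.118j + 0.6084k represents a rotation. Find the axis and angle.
axis = (-0.727, -0.1307, 0.6741), θ = 129°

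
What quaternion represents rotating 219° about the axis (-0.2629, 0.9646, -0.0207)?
-0.3338 - 0.2478i + 0.9093j - 0.0195k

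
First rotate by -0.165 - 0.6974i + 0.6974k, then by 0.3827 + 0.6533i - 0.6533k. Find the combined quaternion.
0.8481 - 0.3747i + 0.3747k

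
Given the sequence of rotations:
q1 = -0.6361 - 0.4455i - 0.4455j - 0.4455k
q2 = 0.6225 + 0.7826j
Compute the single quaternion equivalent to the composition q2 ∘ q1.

q2 · q1 = -0.0473 - 0.626i - 0.7751j + 0.0713k
-0.0473 - 0.626i - 0.7751j + 0.0713k


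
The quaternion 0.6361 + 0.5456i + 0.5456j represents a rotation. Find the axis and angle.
axis = (√2/2, √2/2, 0), θ = 101°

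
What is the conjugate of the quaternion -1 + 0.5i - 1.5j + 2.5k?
-1 - 0.5i + 1.5j - 2.5k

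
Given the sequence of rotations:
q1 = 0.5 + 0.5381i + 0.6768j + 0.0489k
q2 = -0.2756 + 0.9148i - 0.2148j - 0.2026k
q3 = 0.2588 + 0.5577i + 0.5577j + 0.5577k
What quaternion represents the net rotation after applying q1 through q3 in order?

q2 · q1 = -0.4748 + 0.4357i - 0.4477j + 0.6199k
q3 · q2 · q1 = -0.4619 + 0.4434i - 0.4834j - 0.597k
-0.4619 + 0.4434i - 0.4834j - 0.597k


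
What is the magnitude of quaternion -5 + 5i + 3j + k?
√60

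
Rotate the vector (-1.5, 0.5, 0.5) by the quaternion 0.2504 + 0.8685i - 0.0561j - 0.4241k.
(-1.276, -0.163, 1.047)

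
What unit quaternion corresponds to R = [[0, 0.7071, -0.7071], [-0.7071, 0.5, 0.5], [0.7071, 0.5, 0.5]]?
0.7071 - 0.5j - 0.5k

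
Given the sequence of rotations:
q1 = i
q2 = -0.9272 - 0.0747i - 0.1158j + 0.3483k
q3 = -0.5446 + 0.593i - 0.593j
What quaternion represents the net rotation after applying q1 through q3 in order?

q2 · q1 = 0.0747 - 0.9272i + 0.3483j + 0.1158k
q3 · q2 · q1 = 0.7157 + 0.4806i - 0.3027j - 0.4064k
0.7157 + 0.4806i - 0.3027j - 0.4064k


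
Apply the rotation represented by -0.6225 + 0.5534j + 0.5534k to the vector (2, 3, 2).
(0.239, 1.01, 3.99)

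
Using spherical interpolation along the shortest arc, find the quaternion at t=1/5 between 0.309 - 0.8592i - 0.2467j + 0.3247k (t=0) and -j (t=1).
0.2777 - 0.7722i - 0.4913j + 0.2918k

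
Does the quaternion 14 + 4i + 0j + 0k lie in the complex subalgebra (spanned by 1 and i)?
Yes. The quaternion 14 + 4i has j- and k-coefficients y = z = 0, so it lies in the complex subalgebra spanned by 1 and i.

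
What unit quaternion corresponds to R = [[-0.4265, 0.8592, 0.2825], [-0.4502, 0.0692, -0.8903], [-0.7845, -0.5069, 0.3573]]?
-0.5 - 0.1917i - 0.5335j + 0.6547k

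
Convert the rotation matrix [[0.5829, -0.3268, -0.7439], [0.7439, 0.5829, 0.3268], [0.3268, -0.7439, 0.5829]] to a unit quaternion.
0.829 - 0.3229i - 0.3229j + 0.3229k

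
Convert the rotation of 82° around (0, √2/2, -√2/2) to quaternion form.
0.7547 + 0.4639j - 0.4639k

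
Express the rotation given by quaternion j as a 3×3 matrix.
[[-1, 0, 0], [0, 1, 0], [0, 0, -1]]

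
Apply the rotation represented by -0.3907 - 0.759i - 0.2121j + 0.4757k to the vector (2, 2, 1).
(1.746, -2.104, -1.235)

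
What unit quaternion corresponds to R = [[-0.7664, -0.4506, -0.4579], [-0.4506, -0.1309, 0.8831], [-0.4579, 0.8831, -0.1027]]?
-0.3418i + 0.6592j + 0.6698k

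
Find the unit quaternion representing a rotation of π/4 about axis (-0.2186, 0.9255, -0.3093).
0.9239 - 0.0837i + 0.3542j - 0.1184k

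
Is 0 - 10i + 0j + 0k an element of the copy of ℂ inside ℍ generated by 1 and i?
Yes. The quaternion -10i has j- and k-coefficients y = z = 0, so it lies in the complex subalgebra spanned by 1 and i.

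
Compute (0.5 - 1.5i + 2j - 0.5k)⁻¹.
0.0741 + 0.2222i - 0.2963j + 0.0741k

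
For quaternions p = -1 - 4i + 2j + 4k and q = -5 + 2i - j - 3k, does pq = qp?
No: pq = 27 + 16i - 13j - 17k ≠ 27 + 20i - 5j - 17k = qp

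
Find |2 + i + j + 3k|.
√15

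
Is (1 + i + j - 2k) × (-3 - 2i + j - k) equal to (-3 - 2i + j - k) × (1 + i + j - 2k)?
No: pq = -4 - 4i + 3j + 8k ≠ -4 - 6i - 7j + 2k = qp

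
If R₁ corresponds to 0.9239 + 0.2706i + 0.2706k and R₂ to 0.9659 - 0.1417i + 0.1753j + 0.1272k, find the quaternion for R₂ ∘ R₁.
0.8963 + 0.1779i + 0.2347j + 0.3315k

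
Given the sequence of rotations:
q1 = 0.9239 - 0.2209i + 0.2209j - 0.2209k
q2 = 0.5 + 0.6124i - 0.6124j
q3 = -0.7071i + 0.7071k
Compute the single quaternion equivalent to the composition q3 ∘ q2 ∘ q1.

q2 · q1 = 0.7325 + 0.5906i - 0.3201j - 0.1105k
q3 · q2 · q1 = 0.4957 - 0.2916i + 0.3395j + 0.7443k
0.4957 - 0.2916i + 0.3395j + 0.7443k


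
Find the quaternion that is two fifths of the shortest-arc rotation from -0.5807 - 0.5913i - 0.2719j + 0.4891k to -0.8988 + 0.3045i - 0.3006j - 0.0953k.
-0.8516 - 0.2664i - 0.3395j + 0.2975k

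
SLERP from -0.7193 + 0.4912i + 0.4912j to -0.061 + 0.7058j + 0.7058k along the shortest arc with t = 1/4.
-0.6199 + 0.4103i + 0.6313j + 0.221k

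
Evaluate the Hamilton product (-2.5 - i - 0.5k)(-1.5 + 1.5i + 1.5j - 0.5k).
5 - 1.5i - 5j + 0.5k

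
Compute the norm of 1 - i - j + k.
2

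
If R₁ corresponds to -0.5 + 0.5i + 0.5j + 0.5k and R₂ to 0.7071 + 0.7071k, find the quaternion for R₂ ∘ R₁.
-0.7071 + 0.7071j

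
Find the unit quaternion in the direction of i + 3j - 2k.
0.2673i + 0.8018j - 0.5345k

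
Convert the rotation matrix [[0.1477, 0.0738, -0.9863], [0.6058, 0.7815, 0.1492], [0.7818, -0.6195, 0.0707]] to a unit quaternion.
0.7071 - 0.2718i - 0.6251j + 0.1881k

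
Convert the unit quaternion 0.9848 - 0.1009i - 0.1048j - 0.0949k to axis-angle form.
axis = (-0.5809, -0.6034, -0.5464), θ = 20°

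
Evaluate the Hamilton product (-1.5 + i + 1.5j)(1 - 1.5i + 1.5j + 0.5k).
-2.25 + 4i - 1.25j + 3k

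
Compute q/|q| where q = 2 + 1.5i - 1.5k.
0.686 + 0.5145i - 0.5145k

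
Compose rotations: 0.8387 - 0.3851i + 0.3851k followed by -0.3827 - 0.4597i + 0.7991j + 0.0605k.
-0.5213 + 0.0696i + 0.8239j + 0.2111k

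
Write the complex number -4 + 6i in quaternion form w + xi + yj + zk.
-4 + 6i + 0j + 0k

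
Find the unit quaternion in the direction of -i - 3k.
-0.3162i - 0.9487k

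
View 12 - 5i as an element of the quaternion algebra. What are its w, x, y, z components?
12 - 5i + 0j + 0k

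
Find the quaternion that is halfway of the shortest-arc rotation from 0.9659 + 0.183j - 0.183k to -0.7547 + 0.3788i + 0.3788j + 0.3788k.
0.9253 - 0.2037i - 0.1053j - 0.3021k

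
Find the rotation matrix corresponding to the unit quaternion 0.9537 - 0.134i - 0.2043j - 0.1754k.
[[0.855, 0.3893, -0.3427], [-0.2798, 0.9026, 0.3273], [0.4367, -0.1839, 0.8806]]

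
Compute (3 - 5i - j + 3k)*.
3 + 5i + j - 3k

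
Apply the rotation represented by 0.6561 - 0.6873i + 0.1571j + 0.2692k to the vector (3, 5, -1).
(-0.265, -1.023, -5.821)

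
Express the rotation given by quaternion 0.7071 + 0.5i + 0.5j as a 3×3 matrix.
[[0.5, 0.5, 0.7071], [0.5, 0.5, -0.7071], [-0.7071, 0.7071, 0]]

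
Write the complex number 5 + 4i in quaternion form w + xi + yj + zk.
5 + 4i + 0j + 0k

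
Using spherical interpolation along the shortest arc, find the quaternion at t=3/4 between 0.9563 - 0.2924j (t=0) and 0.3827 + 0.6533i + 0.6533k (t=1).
0.6241 + 0.5486i - 0.0926j + 0.5486k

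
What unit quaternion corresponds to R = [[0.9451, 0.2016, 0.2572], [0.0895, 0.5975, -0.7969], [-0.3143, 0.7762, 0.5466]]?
0.8788 + 0.4475i + 0.1626j - 0.0319k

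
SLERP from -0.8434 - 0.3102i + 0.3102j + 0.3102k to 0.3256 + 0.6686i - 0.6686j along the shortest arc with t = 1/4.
-0.7551 - 0.4301i + 0.4301j + 0.2445k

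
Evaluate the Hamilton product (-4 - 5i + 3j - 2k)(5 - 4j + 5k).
2 - 18i + 56j - 10k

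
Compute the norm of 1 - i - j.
√3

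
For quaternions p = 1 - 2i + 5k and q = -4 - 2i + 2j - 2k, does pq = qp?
No: pq = 2 - 4i - 12j - 26k ≠ 2 + 16i + 16j - 18k = qp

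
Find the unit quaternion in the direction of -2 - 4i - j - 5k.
-0.2949 - 0.5898i - 0.1474j - 0.7372k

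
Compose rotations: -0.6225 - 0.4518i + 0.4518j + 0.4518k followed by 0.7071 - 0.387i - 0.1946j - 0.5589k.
-0.2746 + 0.086i + 0.868j + 0.4046k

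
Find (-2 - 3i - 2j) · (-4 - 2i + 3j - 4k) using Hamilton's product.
8 + 24i - 10j - 5k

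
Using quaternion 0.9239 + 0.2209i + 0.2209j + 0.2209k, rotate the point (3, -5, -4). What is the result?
(1.944, -1.264, -6.68)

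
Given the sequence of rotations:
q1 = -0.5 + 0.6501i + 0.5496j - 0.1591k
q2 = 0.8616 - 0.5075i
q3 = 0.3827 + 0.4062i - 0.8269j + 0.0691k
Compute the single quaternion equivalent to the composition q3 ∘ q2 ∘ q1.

q2 · q1 = -0.1009 + 0.8139i + 0.3928j - 0.416k
q3 · q2 · q1 = -0.0157 + 0.5873i + 0.459j + 0.6664k
-0.0157 + 0.5873i + 0.459j + 0.6664k


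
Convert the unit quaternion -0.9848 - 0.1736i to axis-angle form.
axis = (-1, 0, 0), θ = 340°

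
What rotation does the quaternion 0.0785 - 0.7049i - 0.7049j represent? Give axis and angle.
axis = (-√2/2, -√2/2, 0), θ = 171°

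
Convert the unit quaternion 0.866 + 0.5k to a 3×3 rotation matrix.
[[0.5, -0.866, 0], [0.866, 0.5, 0], [0, 0, 1]]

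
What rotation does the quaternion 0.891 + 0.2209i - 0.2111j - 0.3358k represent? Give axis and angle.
axis = (0.4866, -0.465, -0.7396), θ = 54°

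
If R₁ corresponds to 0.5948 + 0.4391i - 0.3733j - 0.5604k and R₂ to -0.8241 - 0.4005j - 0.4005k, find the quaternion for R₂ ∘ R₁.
-0.8641 - 0.2869i - 0.1064j + 0.3995k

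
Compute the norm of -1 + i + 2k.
√6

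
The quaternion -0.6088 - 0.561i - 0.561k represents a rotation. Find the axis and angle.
axis = (-√2/2, 0, -√2/2), θ = 255°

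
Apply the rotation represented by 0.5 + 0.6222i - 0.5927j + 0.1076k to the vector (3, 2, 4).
(-2.703, -4.484, 1.262)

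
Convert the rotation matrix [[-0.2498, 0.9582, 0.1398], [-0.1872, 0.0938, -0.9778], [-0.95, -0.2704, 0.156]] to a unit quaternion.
-0.5 - 0.3537i - 0.5449j + 0.5727k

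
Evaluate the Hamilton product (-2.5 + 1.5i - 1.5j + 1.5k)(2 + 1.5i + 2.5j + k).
-5 - 6i - 8.5j + 6.5k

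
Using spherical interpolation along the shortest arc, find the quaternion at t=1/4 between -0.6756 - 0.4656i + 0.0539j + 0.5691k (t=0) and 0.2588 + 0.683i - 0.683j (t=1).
-0.6248 - 0.5796i + 0.2454j + 0.462k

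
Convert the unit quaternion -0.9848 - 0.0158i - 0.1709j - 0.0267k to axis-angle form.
axis = (-0.091, -0.9839, -0.1537), θ = 340°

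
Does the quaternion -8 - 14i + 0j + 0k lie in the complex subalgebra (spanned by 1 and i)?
Yes. The quaternion -8 - 14i has j- and k-coefficients y = z = 0, so it lies in the complex subalgebra spanned by 1 and i.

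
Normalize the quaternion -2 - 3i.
-0.5547 - 0.8321i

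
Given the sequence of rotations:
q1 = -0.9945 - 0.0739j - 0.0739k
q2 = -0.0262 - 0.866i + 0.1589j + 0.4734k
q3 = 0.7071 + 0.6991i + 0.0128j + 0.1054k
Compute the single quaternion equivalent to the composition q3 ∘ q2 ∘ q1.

q2 · q1 = 0.0728 + 0.8845i - 0.2201j - 0.4049k
q3 · q2 · q1 = -0.5214 + 0.6943i + 0.2216j - 0.4438k
-0.5214 + 0.6943i + 0.2216j - 0.4438k


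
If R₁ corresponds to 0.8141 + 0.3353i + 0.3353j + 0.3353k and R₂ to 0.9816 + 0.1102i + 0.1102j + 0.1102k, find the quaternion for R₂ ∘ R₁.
0.6883 + 0.4188i + 0.4188j + 0.4188k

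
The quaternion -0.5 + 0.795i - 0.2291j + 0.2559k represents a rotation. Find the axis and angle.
axis = (0.918, -0.2645, 0.2955), θ = 4π/3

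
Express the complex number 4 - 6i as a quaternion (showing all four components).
4 - 6i + 0j + 0k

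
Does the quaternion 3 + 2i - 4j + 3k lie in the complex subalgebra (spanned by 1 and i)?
No. The quaternion 3 + 2i - 4j + 3k has j-coefficient y = -4 and k-coefficient z = 3, not both zero, so it does not lie in the complex subalgebra spanned by 1 and i.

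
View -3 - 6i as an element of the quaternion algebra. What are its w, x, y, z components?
-3 - 6i + 0j + 0k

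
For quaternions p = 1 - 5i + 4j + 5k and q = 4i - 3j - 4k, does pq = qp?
No: pq = 52 + 3i - 3j - 5k ≠ 52 + 5i - 3j - 3k = qp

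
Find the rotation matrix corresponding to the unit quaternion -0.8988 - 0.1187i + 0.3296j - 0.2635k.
[[0.6439, -0.5519, -0.5299], [0.3954, 0.833, -0.3871], [0.655, 0.0397, 0.7545]]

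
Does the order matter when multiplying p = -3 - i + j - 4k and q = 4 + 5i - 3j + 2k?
Yes: pq = 4 - 29i - 5j - 24k ≠ 4 - 9i + 31j - 20k = qp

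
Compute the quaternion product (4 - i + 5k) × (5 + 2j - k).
25 - 15i + 7j + 19k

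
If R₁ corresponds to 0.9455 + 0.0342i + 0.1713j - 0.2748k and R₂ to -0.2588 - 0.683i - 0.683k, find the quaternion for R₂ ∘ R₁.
-0.409 - 0.5376i - 0.2554j - 0.6917k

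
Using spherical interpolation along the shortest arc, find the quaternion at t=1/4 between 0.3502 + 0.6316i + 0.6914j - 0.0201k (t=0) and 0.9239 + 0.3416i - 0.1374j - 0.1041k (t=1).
0.5714 + 0.6258i + 0.5287j - 0.0484k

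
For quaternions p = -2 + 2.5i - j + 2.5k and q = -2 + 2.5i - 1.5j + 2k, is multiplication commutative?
No: pq = -8.75 - 8.25i + 6.25j - 10.25k ≠ -8.75 - 11.75i + 3.75j - 7.75k = qp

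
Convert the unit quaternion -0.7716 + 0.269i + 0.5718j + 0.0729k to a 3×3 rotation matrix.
[[0.3355, 0.4201, -0.8432], [0.1951, 0.8446, 0.4985], [0.9216, -0.3318, 0.2014]]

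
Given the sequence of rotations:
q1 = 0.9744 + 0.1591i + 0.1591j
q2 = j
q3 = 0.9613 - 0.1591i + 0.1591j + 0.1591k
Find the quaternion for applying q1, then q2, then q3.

q2 · q1 = -0.1591 + 0.9744j - 0.1591k
q3 · q2 · q1 = -0.2827 - 0.155i + 0.8861j - 0.3333k
-0.2827 - 0.155i + 0.8861j - 0.3333k


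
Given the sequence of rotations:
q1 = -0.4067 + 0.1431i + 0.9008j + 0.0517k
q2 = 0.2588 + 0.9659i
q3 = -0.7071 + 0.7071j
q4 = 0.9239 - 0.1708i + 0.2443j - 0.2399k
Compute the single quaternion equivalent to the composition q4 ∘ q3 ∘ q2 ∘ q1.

q2 · q1 = -0.2435 - 0.3558i + 0.1832j + 0.8835k
q3 · q2 · q1 = 0.0426 + 0.8763i - 0.3017j - 0.3731k
q4 · q3 · q2 · q1 = 0.1732 + 0.6388i - 0.5423j - 0.5175k
0.1732 + 0.6388i - 0.5423j - 0.5175k


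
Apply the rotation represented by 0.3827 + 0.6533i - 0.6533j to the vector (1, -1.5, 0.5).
(1.177, -1.323, -0.604)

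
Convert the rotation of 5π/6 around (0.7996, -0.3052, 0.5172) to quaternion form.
0.2588 + 0.7724i - 0.2948j + 0.4996k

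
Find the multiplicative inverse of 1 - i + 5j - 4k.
0.0233 + 0.0233i - 0.1163j + 0.093k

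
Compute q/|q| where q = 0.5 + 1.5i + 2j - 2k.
0.1543 + 0.4629i + 0.6172j - 0.6172k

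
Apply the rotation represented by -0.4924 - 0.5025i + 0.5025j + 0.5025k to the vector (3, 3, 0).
(-0.061, -3.03, 2.969)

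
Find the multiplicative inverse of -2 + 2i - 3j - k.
-0.1111 - 0.1111i + 0.1667j + 0.0556k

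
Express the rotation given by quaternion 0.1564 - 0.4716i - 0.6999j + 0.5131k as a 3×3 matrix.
[[-0.5063, 0.4996, -0.7029], [0.8206, 0.0286, -0.5707], [-0.265, -0.8658, -0.4245]]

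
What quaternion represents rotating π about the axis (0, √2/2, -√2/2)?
0.7071j - 0.7071k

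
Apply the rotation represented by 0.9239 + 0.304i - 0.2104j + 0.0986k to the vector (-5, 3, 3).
(-6.377, 0.306, 1.497)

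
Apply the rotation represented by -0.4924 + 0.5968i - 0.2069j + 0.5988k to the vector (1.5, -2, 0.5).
(0.07, -0.226, 2.539)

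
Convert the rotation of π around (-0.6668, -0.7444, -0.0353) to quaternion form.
-0.6668i - 0.7444j - 0.0353k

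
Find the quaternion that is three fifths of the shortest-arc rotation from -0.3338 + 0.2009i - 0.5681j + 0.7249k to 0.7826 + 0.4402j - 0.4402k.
-0.628 + 0.0844i - 0.5131j + 0.579k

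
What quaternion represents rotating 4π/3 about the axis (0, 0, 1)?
-0.5 + 0.866k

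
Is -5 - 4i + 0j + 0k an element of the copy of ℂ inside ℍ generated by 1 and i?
Yes. The quaternion -5 - 4i has j- and k-coefficients y = z = 0, so it lies in the complex subalgebra spanned by 1 and i.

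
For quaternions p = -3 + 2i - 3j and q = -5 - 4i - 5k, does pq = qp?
No: pq = 23 + 17i + 25j + 3k ≠ 23 - 13i + 5j + 27k = qp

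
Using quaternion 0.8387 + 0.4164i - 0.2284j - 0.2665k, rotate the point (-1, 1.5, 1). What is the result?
(-0.973, 0.827, 1.618)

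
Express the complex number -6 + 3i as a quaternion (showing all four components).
-6 + 3i + 0j + 0k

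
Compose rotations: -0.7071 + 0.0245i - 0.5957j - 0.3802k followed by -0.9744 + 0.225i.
0.6835 - 0.183i + 0.666j + 0.2364k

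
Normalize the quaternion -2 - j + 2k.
-0.6667 - 0.3333j + 0.6667k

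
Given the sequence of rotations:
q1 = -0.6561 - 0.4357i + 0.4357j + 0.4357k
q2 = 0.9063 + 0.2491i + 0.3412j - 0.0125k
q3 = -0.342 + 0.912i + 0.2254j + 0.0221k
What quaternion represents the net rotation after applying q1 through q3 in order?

q2 · q1 = -0.6293 - 0.4042i + 0.0679j + 0.6603k
q3 · q2 · q1 = 0.554 - 0.2884i - 0.7762j - 0.0867k
0.554 - 0.2884i - 0.7762j - 0.0867k


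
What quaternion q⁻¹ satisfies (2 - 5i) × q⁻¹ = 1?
0.069 + 0.1724i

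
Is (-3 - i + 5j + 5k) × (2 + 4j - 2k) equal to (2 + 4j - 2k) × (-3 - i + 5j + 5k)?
No: pq = -16 - 32i - 4j + 12k ≠ -16 + 28i + 20k = qp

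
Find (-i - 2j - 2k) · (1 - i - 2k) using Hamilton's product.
-5 + 3i - 2j - 4k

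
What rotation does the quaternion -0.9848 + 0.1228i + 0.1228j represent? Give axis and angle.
axis = (√2/2, √2/2, 0), θ = 340°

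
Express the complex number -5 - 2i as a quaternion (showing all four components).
-5 - 2i + 0j + 0k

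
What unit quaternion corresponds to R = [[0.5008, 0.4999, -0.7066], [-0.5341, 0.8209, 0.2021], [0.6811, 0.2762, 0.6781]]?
0.866 + 0.0214i - 0.4006j - 0.2985k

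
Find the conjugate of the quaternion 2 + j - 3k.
2 - j + 3k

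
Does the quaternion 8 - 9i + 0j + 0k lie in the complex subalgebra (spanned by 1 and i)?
Yes. The quaternion 8 - 9i has j- and k-coefficients y = z = 0, so it lies in the complex subalgebra spanned by 1 and i.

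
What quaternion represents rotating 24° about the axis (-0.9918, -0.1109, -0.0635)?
0.9781 - 0.2062i - 0.0231j - 0.0132k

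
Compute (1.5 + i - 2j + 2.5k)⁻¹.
0.1111 - 0.0741i + 0.1481j - 0.1852k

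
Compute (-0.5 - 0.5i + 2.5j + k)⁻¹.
-0.0645 + 0.0645i - 0.3226j - 0.129k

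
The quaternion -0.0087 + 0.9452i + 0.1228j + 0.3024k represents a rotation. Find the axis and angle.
axis = (0.9452, 0.1228, 0.3024), θ = 181°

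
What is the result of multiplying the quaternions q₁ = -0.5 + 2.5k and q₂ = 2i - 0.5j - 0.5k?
1.25 + 0.25i + 5.25j + 0.25k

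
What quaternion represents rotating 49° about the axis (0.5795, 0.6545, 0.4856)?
0.91 + 0.2403i + 0.2714j + 0.2014k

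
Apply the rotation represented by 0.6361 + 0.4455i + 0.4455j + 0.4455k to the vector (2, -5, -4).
(-2.593, 1.576, -5.983)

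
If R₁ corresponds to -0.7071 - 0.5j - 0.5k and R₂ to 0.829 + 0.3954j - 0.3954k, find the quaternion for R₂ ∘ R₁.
-0.5862 - 0.3954i - 0.6941j - 0.1349k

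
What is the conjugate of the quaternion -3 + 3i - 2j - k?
-3 - 3i + 2j + k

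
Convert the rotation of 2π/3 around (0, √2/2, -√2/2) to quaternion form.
0.5 + 0.6124j - 0.6124k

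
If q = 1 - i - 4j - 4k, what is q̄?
1 + i + 4j + 4k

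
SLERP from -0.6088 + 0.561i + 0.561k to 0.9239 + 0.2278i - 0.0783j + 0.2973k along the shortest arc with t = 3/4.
-0.9953 - 0.0098i + 0.0673j - 0.0695k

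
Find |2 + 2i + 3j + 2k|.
√21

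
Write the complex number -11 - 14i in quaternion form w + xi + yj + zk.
-11 - 14i + 0j + 0k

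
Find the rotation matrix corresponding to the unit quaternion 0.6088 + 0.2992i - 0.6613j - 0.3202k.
[[-0.0797, -0.0058, -0.9968], [-0.7856, 0.6159, 0.0592], [0.6136, 0.7878, -0.0537]]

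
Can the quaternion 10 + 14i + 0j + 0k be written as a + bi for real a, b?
Yes. The quaternion 10 + 14i has j- and k-coefficients y = z = 0, so it lies in the complex subalgebra spanned by 1 and i.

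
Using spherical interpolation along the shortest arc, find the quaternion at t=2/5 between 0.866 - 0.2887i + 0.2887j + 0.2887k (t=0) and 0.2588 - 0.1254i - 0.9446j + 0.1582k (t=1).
0.8401 - 0.3026i - 0.315j + 0.3216k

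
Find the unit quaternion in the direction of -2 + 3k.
-0.5547 + 0.8321k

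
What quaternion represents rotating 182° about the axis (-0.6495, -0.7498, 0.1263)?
-0.0175 - 0.6494i - 0.7497j + 0.1263k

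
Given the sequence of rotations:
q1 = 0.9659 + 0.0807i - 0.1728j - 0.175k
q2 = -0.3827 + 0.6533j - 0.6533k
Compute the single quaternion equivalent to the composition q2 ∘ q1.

q2 · q1 = -0.3711 - 0.2581i + 0.6444j - 0.6168k
-0.3711 - 0.2581i + 0.6444j - 0.6168k


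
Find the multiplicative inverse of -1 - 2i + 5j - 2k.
-0.0294 + 0.0588i - 0.1471j + 0.0588k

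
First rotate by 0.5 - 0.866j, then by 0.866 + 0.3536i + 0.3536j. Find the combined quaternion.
0.7392 + 0.1768i - 0.5732j - 0.3062k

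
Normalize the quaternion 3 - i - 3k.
0.6882 - 0.2294i - 0.6882k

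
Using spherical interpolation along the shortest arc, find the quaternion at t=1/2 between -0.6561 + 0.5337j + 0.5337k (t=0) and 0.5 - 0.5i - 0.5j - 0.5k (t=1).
-0.5991 + 0.2591i + 0.5357j + 0.5357k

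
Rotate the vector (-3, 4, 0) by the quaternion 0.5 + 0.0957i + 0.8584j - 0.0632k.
(2.355, 3.591, 2.56)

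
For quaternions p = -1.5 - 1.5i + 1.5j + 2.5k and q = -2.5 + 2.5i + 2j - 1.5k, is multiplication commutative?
No: pq = 8.25 - 7.25i - 2.75j - 10.75k ≠ 8.25 + 7.25i - 10.75j + 2.75k = qp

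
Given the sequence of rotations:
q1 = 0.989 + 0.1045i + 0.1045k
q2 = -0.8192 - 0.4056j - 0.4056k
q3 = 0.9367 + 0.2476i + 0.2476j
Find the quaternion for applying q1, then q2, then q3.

q2 · q1 = -0.7678 - 0.128i - 0.4435j - 0.4444k
q3 · q2 · q1 = -0.5777 - 0.42i - 0.4955j - 0.4944k
-0.5777 - 0.42i - 0.4955j - 0.4944k


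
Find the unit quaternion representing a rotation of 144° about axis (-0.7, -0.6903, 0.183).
0.309 - 0.6657i - 0.6565j + 0.174k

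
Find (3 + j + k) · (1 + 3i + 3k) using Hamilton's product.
12i + 4j + 7k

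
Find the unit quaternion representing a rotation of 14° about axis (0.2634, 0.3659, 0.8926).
0.9925 + 0.0321i + 0.0446j + 0.1088k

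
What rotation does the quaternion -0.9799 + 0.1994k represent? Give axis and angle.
axis = (0, 0, 1), θ = 337°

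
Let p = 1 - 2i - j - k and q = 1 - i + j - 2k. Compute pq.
-2 - 3j - 6k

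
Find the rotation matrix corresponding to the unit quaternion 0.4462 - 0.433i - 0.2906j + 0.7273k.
[[-0.2268, -0.3974, -0.8892], [0.9007, -0.4329, -0.0363], [-0.3705, -0.8091, 0.4561]]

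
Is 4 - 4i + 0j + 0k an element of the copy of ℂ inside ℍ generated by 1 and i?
Yes. The quaternion 4 - 4i has j- and k-coefficients y = z = 0, so it lies in the complex subalgebra spanned by 1 and i.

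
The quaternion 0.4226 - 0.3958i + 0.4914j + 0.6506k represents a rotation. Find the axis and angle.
axis = (-0.4367, 0.5422, 0.7178), θ = 130°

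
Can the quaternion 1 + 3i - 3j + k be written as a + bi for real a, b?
No. The quaternion 1 + 3i - 3j + k has j-coefficient y = -3 and k-coefficient z = 1, not both zero, so it does not lie in the complex subalgebra spanned by 1 and i.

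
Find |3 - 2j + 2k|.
√17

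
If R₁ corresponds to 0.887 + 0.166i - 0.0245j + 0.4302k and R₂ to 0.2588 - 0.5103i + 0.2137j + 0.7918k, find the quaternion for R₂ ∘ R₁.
-0.0211 - 0.2983i + 0.5342j + 0.7907k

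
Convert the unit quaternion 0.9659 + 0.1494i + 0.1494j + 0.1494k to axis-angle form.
axis = (√3/3, √3/3, √3/3), θ = π/6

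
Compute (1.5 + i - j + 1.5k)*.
1.5 - i + j - 1.5k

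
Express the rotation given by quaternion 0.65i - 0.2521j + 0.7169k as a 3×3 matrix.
[[-0.155, -0.3277, 0.932], [-0.3277, -0.8729, -0.3615], [0.932, -0.3615, 0.0279]]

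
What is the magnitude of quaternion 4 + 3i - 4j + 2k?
√45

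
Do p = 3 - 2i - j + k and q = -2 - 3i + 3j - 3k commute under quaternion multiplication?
No: pq = -6 - 5i + 2j - 20k ≠ -6 - 5i + 20j - 2k = qp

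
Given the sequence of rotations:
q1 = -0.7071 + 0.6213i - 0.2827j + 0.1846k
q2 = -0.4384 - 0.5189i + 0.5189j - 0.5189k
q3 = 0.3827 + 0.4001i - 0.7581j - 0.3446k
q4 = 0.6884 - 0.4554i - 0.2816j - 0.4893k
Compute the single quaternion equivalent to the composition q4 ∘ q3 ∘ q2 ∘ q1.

q2 · q1 = 0.8749 + 0.0436i - 0.4696j + 0.1103k
q3 · q2 · q1 = -0.0006 + 0.1213i - 0.9021j - 0.4141k
q4 · q3 · q2 · q1 = -0.4018 - 0.241i - 0.8688j + 0.1602k
-0.4018 - 0.241i - 0.8688j + 0.1602k


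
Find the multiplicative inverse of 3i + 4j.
-0.12i - 0.16j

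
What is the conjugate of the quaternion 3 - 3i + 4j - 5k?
3 + 3i - 4j + 5k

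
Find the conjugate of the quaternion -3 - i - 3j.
-3 + i + 3j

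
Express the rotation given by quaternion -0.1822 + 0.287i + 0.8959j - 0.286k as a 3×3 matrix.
[[-0.7689, 0.41, -0.4906], [0.6185, 0.6717, -0.4079], [0.1623, -0.617, -0.77]]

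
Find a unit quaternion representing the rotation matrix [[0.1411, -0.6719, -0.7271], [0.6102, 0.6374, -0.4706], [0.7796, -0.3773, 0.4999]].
0.7547 + 0.0309i - 0.4991j + 0.4247k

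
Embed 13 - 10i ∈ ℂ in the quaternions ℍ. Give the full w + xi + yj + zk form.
13 - 10i + 0j + 0k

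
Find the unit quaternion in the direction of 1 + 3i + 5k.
0.169 + 0.5071i + 0.8452k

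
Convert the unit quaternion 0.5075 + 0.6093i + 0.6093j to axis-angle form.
axis = (√2/2, √2/2, 0), θ = 119°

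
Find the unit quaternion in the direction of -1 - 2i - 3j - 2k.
-0.2357 - 0.4714i - 0.7071j - 0.4714k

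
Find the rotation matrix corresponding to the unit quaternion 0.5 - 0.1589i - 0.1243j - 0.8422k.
[[-0.4495, 0.8817, 0.1434], [-0.8027, -0.4691, 0.3683], [0.392, 0.0505, 0.9186]]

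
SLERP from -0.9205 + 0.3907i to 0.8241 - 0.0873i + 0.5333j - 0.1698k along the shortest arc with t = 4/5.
-0.8743 + 0.1555i - 0.4381j + 0.1395k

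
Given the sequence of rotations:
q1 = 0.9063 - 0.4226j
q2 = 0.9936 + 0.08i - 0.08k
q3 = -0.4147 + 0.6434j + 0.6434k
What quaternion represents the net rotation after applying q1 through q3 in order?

q2 · q1 = 0.9005 + 0.0387i - 0.4199j - 0.1063k
q3 · q2 · q1 = -0.0349 + 0.1857i + 0.7784j + 0.5986k
-0.0349 + 0.1857i + 0.7784j + 0.5986k


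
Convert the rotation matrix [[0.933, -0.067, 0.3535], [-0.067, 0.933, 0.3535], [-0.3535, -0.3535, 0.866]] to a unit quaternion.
0.9659 - 0.183i + 0.183j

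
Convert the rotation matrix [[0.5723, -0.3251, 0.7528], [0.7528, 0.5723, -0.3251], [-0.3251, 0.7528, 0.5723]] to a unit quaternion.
0.8242 + 0.327i + 0.327j + 0.327k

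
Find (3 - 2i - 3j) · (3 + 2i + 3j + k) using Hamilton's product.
22 - 3i + 2j + 3k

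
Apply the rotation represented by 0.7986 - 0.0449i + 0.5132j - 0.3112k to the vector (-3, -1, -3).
(-3.833, 1.57, 1.359)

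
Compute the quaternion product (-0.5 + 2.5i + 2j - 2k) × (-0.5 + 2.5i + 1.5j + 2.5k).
-4 + 5.5i - 13j - 1.5k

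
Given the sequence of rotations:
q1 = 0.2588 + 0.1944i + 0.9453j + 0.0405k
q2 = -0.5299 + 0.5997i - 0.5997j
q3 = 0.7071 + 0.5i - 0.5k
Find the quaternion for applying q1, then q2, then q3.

q2 · q1 = 0.3132 + 0.0279i - 0.6804j + 0.662k
q3 · q2 · q1 = 0.5385 - 0.1639i - 0.8261j - 0.0287k
0.5385 - 0.1639i - 0.8261j - 0.0287k


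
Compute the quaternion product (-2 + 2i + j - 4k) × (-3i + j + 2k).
13 + 12i + 6j + k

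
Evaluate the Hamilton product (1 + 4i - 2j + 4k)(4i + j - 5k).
6 + 10i + 37j + 7k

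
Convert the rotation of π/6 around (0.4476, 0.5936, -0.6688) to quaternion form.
0.9659 + 0.1158i + 0.1536j - 0.1731k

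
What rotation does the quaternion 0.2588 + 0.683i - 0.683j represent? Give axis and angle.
axis = (√2/2, -√2/2, 0), θ = 5π/6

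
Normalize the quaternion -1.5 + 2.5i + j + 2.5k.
-0.378 + 0.6299i + 0.252j + 0.6299k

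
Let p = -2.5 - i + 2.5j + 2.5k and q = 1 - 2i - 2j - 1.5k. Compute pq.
4.25 + 5.25i + j + 13.25k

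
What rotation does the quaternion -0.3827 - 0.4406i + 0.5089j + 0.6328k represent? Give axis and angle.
axis = (-0.4769, 0.5508, 0.6849), θ = 5π/4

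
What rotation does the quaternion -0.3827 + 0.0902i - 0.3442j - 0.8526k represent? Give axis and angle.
axis = (0.0976, -0.3726, -0.9229), θ = 5π/4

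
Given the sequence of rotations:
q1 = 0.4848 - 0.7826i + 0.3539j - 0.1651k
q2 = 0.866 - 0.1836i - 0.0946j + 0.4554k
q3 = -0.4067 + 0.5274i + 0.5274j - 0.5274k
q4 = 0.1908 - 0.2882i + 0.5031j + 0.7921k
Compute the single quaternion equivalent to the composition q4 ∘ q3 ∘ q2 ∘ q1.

q2 · q1 = 0.3848 - 0.9123i - 0.1261j - 0.0612k
q3 · q2 · q1 = 0.3589 + 0.4752i + 0.7677j + 0.2366k
q4 · q3 · q2 · q1 = -0.3682 - 0.5018i + 0.7716j - 0.1309k
-0.3682 - 0.5018i + 0.7716j - 0.1309k


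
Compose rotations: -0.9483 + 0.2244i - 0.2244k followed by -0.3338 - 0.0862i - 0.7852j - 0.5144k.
0.2205 + 0.183i + 0.6098j + 0.7389k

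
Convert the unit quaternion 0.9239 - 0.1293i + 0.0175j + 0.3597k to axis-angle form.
axis = (-0.3379, 0.0457, 0.9401), θ = π/4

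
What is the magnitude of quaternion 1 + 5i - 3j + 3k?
√44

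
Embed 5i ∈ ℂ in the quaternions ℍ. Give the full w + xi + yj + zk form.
0 + 5i + 0j + 0k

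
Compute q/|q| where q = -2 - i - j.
-0.8165 - 0.4082i - 0.4082j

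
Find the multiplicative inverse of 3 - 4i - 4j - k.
0.0714 + 0.0952i + 0.0952j + 0.0238k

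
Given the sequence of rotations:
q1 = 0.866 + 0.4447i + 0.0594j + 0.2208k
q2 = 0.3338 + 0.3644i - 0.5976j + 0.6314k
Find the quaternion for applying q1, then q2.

q2 · q1 = 0.0231 + 0.2946i - 0.2974j + 0.9079k
0.0231 + 0.2946i - 0.2974j + 0.9079k


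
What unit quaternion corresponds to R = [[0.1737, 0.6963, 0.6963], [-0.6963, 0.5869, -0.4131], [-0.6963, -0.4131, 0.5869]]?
0.7661 + 0.4545j - 0.4545k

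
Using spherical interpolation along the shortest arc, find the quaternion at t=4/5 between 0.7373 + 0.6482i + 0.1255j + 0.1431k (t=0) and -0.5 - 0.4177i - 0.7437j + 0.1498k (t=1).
0.5782 + 0.4902i + 0.6456j - 0.0928k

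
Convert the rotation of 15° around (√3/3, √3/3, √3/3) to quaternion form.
0.9914 + 0.0754i + 0.0754j + 0.0754k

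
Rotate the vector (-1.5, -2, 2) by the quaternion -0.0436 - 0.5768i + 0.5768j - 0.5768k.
(3.158, 0.153, -0.505)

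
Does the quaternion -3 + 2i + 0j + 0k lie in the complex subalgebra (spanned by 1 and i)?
Yes. The quaternion -3 + 2i has j- and k-coefficients y = z = 0, so it lies in the complex subalgebra spanned by 1 and i.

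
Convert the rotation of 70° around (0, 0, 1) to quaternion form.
0.8192 + 0.5736k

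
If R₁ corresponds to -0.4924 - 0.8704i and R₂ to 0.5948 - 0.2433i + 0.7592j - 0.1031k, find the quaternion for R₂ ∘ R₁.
-0.5046 - 0.3979i - 0.2841j + 0.7116k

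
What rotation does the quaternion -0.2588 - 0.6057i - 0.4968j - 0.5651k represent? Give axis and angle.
axis = (-0.6271, -0.5143, -0.585), θ = 7π/6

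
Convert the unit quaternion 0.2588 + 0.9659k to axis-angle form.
axis = (0, 0, 1), θ = 5π/6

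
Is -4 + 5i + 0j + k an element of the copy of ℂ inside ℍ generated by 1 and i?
No. The quaternion -4 + 5i + k has j-coefficient y = 0 and k-coefficient z = 1, not both zero, so it does not lie in the complex subalgebra spanned by 1 and i.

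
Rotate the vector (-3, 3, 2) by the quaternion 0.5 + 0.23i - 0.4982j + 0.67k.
(-1.895, -3.128, -2.936)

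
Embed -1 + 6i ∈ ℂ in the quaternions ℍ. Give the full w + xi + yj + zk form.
-1 + 6i + 0j + 0k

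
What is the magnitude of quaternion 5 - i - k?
√27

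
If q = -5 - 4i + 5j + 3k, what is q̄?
-5 + 4i - 5j - 3k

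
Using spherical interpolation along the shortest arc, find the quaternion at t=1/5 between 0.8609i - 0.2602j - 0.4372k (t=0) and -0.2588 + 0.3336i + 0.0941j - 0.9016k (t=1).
-0.0583 + 0.7961i - 0.1967j - 0.5694k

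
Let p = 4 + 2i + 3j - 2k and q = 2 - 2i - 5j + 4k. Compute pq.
35 - 2i - 18j + 8k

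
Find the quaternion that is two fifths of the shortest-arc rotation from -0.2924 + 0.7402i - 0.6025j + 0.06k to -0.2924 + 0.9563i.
-0.3081 + 0.8719i - 0.3787j + 0.0377k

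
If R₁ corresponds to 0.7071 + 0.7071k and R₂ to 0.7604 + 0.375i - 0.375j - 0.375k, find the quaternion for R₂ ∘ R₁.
0.8028 - 0.5303j + 0.2725k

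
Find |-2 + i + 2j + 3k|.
√18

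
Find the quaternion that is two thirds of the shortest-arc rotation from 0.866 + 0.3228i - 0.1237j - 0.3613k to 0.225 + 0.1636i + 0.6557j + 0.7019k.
0.2239 + 0.0166i - 0.6089j - 0.7608k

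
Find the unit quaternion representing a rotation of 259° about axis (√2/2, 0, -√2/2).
-0.6361 + 0.5456i - 0.5456k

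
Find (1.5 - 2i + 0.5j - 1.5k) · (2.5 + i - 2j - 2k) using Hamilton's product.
3.75 - 7.5i - 7.25j - 3.25k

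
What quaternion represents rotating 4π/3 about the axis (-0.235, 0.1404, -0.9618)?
-0.5 - 0.2035i + 0.1216j - 0.8329k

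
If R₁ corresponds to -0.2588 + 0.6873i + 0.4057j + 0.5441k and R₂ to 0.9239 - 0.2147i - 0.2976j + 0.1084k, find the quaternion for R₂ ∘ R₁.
-0.0298 + 0.4847i + 0.6432j + 0.5921k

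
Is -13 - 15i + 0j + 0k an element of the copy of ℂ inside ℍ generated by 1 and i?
Yes. The quaternion -13 - 15i has j- and k-coefficients y = z = 0, so it lies in the complex subalgebra spanned by 1 and i.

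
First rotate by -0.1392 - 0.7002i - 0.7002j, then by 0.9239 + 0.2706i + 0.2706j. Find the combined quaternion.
0.2503 - 0.6846i - 0.6846j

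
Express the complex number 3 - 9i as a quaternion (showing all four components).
3 - 9i + 0j + 0k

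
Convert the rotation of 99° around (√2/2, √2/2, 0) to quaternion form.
0.6494 + 0.5377i + 0.5377j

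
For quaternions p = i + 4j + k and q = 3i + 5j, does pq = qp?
No: pq = -23 - 5i + 3j - 7k ≠ -23 + 5i - 3j + 7k = qp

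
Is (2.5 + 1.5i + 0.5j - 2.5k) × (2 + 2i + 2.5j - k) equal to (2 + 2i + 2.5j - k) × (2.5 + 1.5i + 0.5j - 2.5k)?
No: pq = -1.75 + 13.75i + 3.75j - 4.75k ≠ -1.75 + 2.25i + 10.75j - 10.25k = qp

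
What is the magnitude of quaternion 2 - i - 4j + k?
√22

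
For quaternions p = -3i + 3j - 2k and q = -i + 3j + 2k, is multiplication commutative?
No: pq = -8 + 12i + 8j - 6k ≠ -8 - 12i - 8j + 6k = qp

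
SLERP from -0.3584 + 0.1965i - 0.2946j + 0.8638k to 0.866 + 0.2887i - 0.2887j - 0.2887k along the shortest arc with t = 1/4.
-0.5655 + 0.0739i - 0.1553j + 0.8066k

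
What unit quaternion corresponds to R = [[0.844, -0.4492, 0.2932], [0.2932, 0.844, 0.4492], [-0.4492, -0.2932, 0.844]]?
0.9397 - 0.1975i + 0.1975j + 0.1975k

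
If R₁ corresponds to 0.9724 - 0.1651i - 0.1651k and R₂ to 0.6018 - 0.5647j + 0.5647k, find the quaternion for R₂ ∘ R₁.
0.6784 - 0.0061i - 0.6423j + 0.3565k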